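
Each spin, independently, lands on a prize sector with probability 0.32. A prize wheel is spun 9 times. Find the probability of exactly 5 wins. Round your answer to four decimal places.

X ~ Binomial(n=9, p=0.32).
P(X=5) = C(9,5) · p^5 · (1−p)^4
= 126 · 0.0033554 · 0.21381 = 0.090397

0.0904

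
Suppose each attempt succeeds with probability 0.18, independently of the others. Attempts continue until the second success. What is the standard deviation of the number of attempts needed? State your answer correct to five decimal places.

7.11458

Y = total attempts until the second success; negative binomial with r=2, p=0.18.
SD(Y) = √[r(1−p)/p²] = √(50.6172840) = 7.1145825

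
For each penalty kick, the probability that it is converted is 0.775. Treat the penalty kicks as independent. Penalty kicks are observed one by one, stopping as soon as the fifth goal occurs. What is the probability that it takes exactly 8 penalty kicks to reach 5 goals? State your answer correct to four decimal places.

Y = trial on which the fifth success occurs; negative binomial, r=5, p=0.775.
P(Y=8) = C(7,4) · p^5 · (1−p)^3
= 35 · 0.27958 · 0.011391 = 0.111461

0.1115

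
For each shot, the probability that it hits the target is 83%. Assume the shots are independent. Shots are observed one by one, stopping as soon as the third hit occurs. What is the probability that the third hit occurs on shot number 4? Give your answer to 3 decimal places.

Y = trial on which the third success occurs; negative binomial, r=3, p=0.83.
P(Y=4) = C(3,2) · p^3 · (1−p)^1
= 3 · 0.57179 · 0.17 = 0.29161

0.292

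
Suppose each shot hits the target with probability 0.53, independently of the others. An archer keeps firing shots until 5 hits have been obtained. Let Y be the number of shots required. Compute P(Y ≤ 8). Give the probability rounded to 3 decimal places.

Finishing within 8 shots ⇔ at least 5 successes in the first 8. With X ~ Binomial(8, 0.53), P(Y ≤ 8) = 1 − P(X ≤ 4).
  k=0: C(8,0)·0.53^0·0.47^8 = 0.00238
  k=1: C(8,1)·0.53^1·0.47^7 = 0.02148
  k=2: C(8,2)·0.53^2·0.47^6 = 0.08478
  k=3: C(8,3)·0.53^3·0.47^5 = 0.19121
  k=4: C(8,4)·0.53^4·0.47^4 = 0.26952
1 − 0.56937 = 0.43063

0.431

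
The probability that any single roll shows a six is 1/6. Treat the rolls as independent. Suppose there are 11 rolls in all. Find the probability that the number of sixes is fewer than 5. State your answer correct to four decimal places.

X ~ Binomial(11, 0.166667); P(X ≤ 4) = Σ C(11,k) p^k (1−p)^(11−k) over k:
  k=0: C(11,0)·0.166667^0·0.833333^11 = 0.134588
  k=1: C(11,1)·0.166667^1·0.833333^10 = 0.296094
  k=2: C(11,2)·0.166667^2·0.833333^9 = 0.296094
  k=3: C(11,3)·0.166667^3·0.833333^8 = 0.177656
  k=4: C(11,4)·0.166667^4·0.833333^7 = 0.071062
Total = 0.975494

0.9755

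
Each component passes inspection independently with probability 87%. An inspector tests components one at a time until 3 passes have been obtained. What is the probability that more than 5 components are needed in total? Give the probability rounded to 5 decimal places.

0.01791

Needing more than 5 components ⇔ fewer than 3 successes in the first 5. With X ~ Binomial(5, 0.87), P(Y > 5) = P(X ≤ 2).
  k=0: C(5,0)·0.87^0·0.13^5 = 0.0000371
  k=1: C(5,1)·0.87^1·0.13^4 = 0.0012424
  k=2: C(5,2)·0.87^2·0.13^3 = 0.0166291
P(X ≤ 2) = 0.0179086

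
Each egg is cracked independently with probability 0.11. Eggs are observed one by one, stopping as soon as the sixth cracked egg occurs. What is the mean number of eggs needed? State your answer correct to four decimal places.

Y = total eggs until the sixth success; negative binomial with r=6, p=0.11.
E[Y] = r / p = 6 / 0.11 = 54.545455

54.5455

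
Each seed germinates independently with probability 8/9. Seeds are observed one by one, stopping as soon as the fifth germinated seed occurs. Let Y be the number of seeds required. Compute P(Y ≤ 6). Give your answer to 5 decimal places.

Finishing within 6 seeds ⇔ at least 5 successes in the first 6. With X ~ Binomial(6, 0.888889), P(Y ≤ 6) = 1 − P(X ≤ 4).
  k=0: C(6,0)·0.888889^0·0.111111^6 = 0.0000019
  k=1: C(6,1)·0.888889^1·0.111111^5 = 0.0000903
  k=2: C(6,2)·0.888889^2·0.111111^4 = 0.0018064
  k=3: C(6,3)·0.888889^3·0.111111^3 = 0.0192684
  k=4: C(6,4)·0.888889^4·0.111111^2 = 0.1156102
1 − 0.1367772 = 0.8632228

0.86322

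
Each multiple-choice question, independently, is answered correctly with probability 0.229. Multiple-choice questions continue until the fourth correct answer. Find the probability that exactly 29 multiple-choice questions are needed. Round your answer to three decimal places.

Y = trial on which the fourth success occurs; negative binomial, r=4, p=0.229.
P(Y=29) = C(28,3) · p^4 · (1−p)^25
= 3276 · 0.0027501 · 0.0015009 = 0.01352

0.014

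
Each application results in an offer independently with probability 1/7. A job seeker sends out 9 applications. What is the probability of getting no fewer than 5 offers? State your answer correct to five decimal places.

0.00453

X ~ Binomial(9, 0.142857); P(X ≥ 5) = Σ C(9,k) p^k (1−p)^(9−k) over k:
  k=5: C(9,5)·0.142857^5·0.857143^4 = 0.0040466
  k=6: C(9,6)·0.142857^6·0.857143^3 = 0.0004496
  k=7: C(9,7)·0.142857^7·0.857143^2 = 0.0000321
  k=8: C(9,8)·0.142857^8·0.857143^1 = 0.0000013
  k=9: C(9,9)·0.142857^9·0.857143^0 = 0.0000000
Total = 0.0045297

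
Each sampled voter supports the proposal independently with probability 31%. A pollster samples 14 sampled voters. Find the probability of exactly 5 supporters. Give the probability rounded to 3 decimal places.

0.203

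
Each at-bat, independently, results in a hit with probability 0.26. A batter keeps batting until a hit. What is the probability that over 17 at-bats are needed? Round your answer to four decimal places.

0.0060

Y = number of at-bats to the first success; geometric, p = 0.26.
P(Y > 17) = P(first 17 all fail) = (1−p)^17 = 0.005983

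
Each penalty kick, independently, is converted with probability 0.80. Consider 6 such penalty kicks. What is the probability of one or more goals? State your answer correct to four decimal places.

0.9999

P(at least one) = 1 − P(none) = 1 − (1 − 0.80)^6
= 1 − 0.000064 = 0.999936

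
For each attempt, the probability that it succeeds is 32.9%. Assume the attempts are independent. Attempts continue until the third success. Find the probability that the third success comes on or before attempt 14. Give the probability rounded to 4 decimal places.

Finishing within 14 attempts ⇔ at least 3 successes in the first 14. With X ~ Binomial(14, 0.329), P(Y ≤ 14) = 1 − P(X ≤ 2).
  k=0: C(14,0)·0.329^0·0.671^14 = 0.003751
  k=1: C(14,1)·0.329^1·0.671^13 = 0.025746
  k=2: C(14,2)·0.329^2·0.671^12 = 0.082055
1 − 0.111552 = 0.888448

0.8884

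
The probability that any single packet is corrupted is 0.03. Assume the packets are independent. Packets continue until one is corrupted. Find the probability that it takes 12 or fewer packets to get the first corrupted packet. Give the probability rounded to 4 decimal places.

0.3062

Y = number of packets to the first success; geometric, p = 0.03.
P(Y ≤ 12) = 1 − (1−p)^12 = 1 − 0.693842 = 0.306158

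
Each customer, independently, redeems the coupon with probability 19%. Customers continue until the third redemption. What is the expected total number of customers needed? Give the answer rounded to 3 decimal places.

15.789

Y = total customers until the third success; negative binomial with r=3, p=0.19.
E[Y] = r / p = 3 / 0.19 = 15.78947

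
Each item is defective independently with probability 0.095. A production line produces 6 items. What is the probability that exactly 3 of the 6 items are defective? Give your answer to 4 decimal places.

X ~ Binomial(n=6, p=0.095).
P(X=3) = C(6,3) · p^3 · (1−p)^3
= 20 · 0.00085737 · 0.74122 = 0.012710

0.0127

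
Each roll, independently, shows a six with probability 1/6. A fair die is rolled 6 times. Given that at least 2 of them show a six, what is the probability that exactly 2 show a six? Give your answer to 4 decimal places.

0.7634

X ~ Binomial(6, 0.166667). Want P(X=2 | X≥2) = P(X=2) / P(X≥2).
P(X=2) = C(6,2)·0.166667^2·0.833333^4 = 0.200939
P(X≥2) = 1 − 0.334898 − 0.401878 = 0.263224
Ratio = 0.200939 / 0.263224 = 0.763374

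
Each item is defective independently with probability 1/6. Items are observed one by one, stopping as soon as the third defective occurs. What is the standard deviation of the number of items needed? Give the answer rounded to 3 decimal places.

Y = total items until the third success; negative binomial with r=3, p=0.166667.
SD(Y) = √[r(1−p)/p²] = √(90.00000) = 9.48683

9.487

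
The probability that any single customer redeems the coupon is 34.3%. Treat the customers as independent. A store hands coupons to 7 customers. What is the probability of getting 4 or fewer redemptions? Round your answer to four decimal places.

0.9489

X ~ Binomial(7, 0.343); P(X ≤ 4) = Σ C(7,k) p^k (1−p)^(7−k) over k:
  k=0: C(7,0)·0.343^0·0.657^7 = 0.052839
  k=1: C(7,1)·0.343^1·0.657^6 = 0.193101
  k=2: C(7,2)·0.343^2·0.657^5 = 0.302437
  k=3: C(7,3)·0.343^3·0.657^4 = 0.263155
  k=4: C(7,4)·0.343^4·0.657^3 = 0.137385
Total = 0.948917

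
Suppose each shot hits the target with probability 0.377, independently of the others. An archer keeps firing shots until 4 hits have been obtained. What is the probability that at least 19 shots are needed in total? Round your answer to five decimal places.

Needing more than 18 shots ⇔ fewer than 4 successes in the first 18. With X ~ Binomial(18, 0.377), P(Y > 18) = P(X ≤ 3).
  k=0: C(18,0)·0.377^0·0.623^18 = 0.0001999
  k=1: C(18,1)·0.377^1·0.623^17 = 0.0021773
  k=2: C(18,2)·0.377^2·0.623^16 = 0.0111991
  k=3: C(18,3)·0.377^3·0.623^15 = 0.0361439
P(X ≤ 3) = 0.0497201

0.04972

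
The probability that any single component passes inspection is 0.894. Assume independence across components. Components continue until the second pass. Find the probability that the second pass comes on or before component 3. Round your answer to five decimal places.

Finishing within 3 components ⇔ at least 2 successes in the first 3. With X ~ Binomial(3, 0.894), P(Y ≤ 3) = 1 − P(X ≤ 1).
  k=0: C(3,0)·0.894^0·0.106^3 = 0.0011910
  k=1: C(3,1)·0.894^1·0.106^2 = 0.0301350
1 − 0.0313260 = 0.9686740

0.96867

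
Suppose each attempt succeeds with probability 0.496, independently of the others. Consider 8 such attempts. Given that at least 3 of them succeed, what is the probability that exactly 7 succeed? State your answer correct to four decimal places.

X ~ Binomial(8, 0.496). Want P(X=7 | X≥3) = P(X=7) / P(X≥3).
P(X=7) = C(8,7)·0.496^7·0.504^1 = 0.029778
P(X≥3) = 1 − 0.004163 − 0.032778 − 0.112903 = 0.850156
Ratio = 0.029778 / 0.850156 = 0.035026

0.0350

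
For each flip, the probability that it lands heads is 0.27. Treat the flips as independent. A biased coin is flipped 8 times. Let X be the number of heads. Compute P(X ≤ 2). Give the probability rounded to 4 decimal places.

0.6282

X ~ Binomial(8, 0.27); P(X ≤ 2) = Σ C(8,k) p^k (1−p)^(8−k) over k:
  k=0: C(8,0)·0.27^0·0.73^8 = 0.080646
  k=1: C(8,1)·0.27^1·0.73^7 = 0.238624
  k=2: C(8,2)·0.27^2·0.73^6 = 0.308903
Total = 0.628173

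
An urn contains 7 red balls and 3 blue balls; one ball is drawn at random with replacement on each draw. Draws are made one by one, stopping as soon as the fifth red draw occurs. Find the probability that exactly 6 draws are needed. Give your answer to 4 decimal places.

Y = trial on which the fifth success occurs; negative binomial, r=5, p=0.70.
P(Y=6) = C(5,4) · p^5 · (1−p)^1
= 5 · 0.16807 · 0.3 = 0.252105

0.2521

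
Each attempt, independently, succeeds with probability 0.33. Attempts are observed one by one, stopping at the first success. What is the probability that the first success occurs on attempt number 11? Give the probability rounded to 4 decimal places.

Geometric (trials to first success), p = 0.33.
P(Y = 11) = (1−p)^10 · p = 0.018228 · 0.33 = 0.006015

0.0060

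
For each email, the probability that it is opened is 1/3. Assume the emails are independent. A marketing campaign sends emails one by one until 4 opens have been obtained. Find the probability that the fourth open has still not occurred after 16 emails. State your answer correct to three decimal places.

0.166

Needing more than 16 emails ⇔ fewer than 4 successes in the first 16. With X ~ Binomial(16, 0.333333), P(Y > 16) = P(X ≤ 3).
  k=0: C(16,0)·0.333333^0·0.666667^16 = 0.00152
  k=1: C(16,1)·0.333333^1·0.666667^15 = 0.01218
  k=2: C(16,2)·0.333333^2·0.666667^14 = 0.04567
  k=3: C(16,3)·0.333333^3·0.666667^13 = 0.10657
P(X ≤ 3) = 0.16595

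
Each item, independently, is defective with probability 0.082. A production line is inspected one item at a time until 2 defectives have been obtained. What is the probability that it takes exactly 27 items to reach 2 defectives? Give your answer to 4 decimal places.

Y = trial on which the second success occurs; negative binomial, r=2, p=0.082.
P(Y=27) = C(26,1) · p^2 · (1−p)^25
= 26 · 0.006724 · 0.11778 = 0.020591

0.0206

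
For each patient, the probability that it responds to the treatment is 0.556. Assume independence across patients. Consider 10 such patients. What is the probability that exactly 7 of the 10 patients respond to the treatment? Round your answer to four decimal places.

0.1725

X ~ Binomial(n=10, p=0.556).
P(X=7) = C(10,7) · p^7 · (1−p)^3
= 120 · 0.016426 · 0.087528 = 0.172526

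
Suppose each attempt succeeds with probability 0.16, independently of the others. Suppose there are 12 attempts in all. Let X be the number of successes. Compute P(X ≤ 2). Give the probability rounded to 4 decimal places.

X ~ Binomial(12, 0.16); P(X ≤ 2) = Σ C(12,k) p^k (1−p)^(12−k) over k:
  k=0: C(12,0)·0.16^0·0.84^12 = 0.123410
  k=1: C(12,1)·0.16^1·0.84^11 = 0.282081
  k=2: C(12,2)·0.16^2·0.84^10 = 0.295513
Total = 0.701004

0.7010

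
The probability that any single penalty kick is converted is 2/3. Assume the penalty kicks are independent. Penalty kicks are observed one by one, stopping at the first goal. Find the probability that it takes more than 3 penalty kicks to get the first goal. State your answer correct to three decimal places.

Y = number of penalty kicks to the first success; geometric, p = 0.666667.
P(Y > 3) = P(first 3 all fail) = (1−p)^3 = 0.03704

0.037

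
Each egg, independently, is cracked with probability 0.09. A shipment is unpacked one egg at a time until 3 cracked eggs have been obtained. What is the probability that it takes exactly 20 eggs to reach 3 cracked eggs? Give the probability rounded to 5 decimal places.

0.02509

Y = trial on which the third success occurs; negative binomial, r=3, p=0.09.
P(Y=20) = C(19,2) · p^3 · (1−p)^17
= 171 · 0.000729 · 0.20124 = 0.0250858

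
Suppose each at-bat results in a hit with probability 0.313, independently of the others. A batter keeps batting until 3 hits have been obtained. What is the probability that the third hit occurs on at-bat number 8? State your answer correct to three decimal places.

0.099

Y = trial on which the third success occurs; negative binomial, r=3, p=0.313.
P(Y=8) = C(7,2) · p^3 · (1−p)^5
= 21 · 0.030664 · 0.15303 = 0.09855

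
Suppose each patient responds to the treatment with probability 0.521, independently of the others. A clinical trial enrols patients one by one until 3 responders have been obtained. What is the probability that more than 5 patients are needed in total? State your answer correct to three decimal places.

Needing more than 5 patients ⇔ fewer than 3 successes in the first 5. With X ~ Binomial(5, 0.521), P(Y > 5) = P(X ≤ 2).
  k=0: C(5,0)·0.521^0·0.479^5 = 0.02522
  k=1: C(5,1)·0.521^1·0.479^4 = 0.13714
  k=2: C(5,2)·0.521^2·0.479^3 = 0.29832
P(X ≤ 2) = 0.46067

0.461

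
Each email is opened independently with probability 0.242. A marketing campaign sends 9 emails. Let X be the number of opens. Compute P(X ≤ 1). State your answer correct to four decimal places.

0.3200

X ~ Binomial(9, 0.242); P(X ≤ 1) = Σ C(9,k) p^k (1−p)^(9−k) over k:
  k=0: C(9,0)·0.242^0·0.758^9 = 0.082608
  k=1: C(9,1)·0.242^1·0.758^8 = 0.237362
Total = 0.319970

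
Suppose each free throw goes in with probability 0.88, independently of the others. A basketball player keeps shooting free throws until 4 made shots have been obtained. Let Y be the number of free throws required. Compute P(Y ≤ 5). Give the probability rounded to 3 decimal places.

0.888

Finishing within 5 free throws ⇔ at least 4 successes in the first 5. With X ~ Binomial(5, 0.88), P(Y ≤ 5) = 1 − P(X ≤ 3).
  k=0: C(5,0)·0.88^0·0.12^5 = 0.00002
  k=1: C(5,1)·0.88^1·0.12^4 = 0.00091
  k=2: C(5,2)·0.88^2·0.12^3 = 0.01338
  k=3: C(5,3)·0.88^3·0.12^2 = 0.09813
1 − 0.11245 = 0.88755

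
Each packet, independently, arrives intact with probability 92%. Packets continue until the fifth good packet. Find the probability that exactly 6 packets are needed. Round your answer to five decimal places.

Y = trial on which the fifth success occurs; negative binomial, r=5, p=0.92.
P(Y=6) = C(5,4) · p^5 · (1−p)^1
= 5 · 0.65908 · 0.08 = 0.2636326

0.26363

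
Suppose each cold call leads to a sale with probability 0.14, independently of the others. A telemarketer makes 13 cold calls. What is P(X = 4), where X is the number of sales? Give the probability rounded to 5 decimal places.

0.07068

X ~ Binomial(n=13, p=0.14).
P(X=4) = C(13,4) · p^4 · (1−p)^9
= 715 · 0.00038416 · 0.25733 = 0.0706813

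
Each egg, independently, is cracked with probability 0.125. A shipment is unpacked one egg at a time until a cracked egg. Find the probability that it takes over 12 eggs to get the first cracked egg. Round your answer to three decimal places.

0.201

Y = number of eggs to the first success; geometric, p = 0.125.
P(Y > 12) = P(first 12 all fail) = (1−p)^12 = 0.20142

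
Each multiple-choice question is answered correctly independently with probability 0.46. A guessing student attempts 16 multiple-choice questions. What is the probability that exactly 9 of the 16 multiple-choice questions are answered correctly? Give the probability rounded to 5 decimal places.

0.14125

X ~ Binomial(n=16, p=0.46).
P(X=9) = C(16,9) · p^9 · (1−p)^7
= 11440 · 0.00092219 · 0.013389 = 0.1412547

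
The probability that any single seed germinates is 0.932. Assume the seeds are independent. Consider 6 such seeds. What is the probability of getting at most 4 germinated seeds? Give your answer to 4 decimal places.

0.0577

X ~ Binomial(6, 0.932); P(X ≤ 4) = Σ C(6,k) p^k (1−p)^(6−k) over k:
  k=0: C(6,0)·0.932^0·0.068^6 = 0.000000
  k=1: C(6,1)·0.932^1·0.068^5 = 0.000008
  k=2: C(6,2)·0.932^2·0.068^4 = 0.000279
  k=3: C(6,3)·0.932^3·0.068^3 = 0.005091
  k=4: C(6,4)·0.932^4·0.068^2 = 0.052333
Total = 0.057710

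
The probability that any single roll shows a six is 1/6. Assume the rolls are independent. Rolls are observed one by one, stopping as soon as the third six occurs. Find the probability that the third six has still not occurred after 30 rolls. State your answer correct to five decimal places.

Needing more than 30 rolls ⇔ fewer than 3 successes in the first 30. With X ~ Binomial(30, 0.166667), P(Y > 30) = P(X ≤ 2).
  k=0: C(30,0)·0.166667^0·0.833333^30 = 0.0042127
  k=1: C(30,1)·0.166667^1·0.833333^29 = 0.0252763
  k=2: C(30,2)·0.166667^2·0.833333^28 = 0.0733013
P(X ≤ 2) = 0.1027904

0.10279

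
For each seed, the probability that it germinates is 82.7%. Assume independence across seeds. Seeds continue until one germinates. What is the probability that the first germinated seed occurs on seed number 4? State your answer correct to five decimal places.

0.00428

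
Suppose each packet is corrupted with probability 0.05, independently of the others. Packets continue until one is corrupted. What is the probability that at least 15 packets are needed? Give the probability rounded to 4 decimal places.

0.4877

Y = number of packets to the first success; geometric, p = 0.05.
P(Y > 14) = P(first 14 all fail) = (1−p)^14 = 0.487675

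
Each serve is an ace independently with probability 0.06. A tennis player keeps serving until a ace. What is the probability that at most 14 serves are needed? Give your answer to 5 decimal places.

Y = number of serves to the first success; geometric, p = 0.06.
P(Y ≤ 14) = 1 − (1−p)^14 = 1 − 0.4205232 = 0.5794768

0.57948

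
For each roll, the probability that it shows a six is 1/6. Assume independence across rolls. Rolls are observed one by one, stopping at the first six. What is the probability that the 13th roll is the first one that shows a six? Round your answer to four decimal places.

0.0187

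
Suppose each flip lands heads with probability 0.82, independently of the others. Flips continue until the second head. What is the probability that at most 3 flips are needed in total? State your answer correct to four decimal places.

0.9145

Finishing within 3 flips ⇔ at least 2 successes in the first 3. With X ~ Binomial(3, 0.82), P(Y ≤ 3) = 1 − P(X ≤ 1).
  k=0: C(3,0)·0.82^0·0.18^3 = 0.005832
  k=1: C(3,1)·0.82^1·0.18^2 = 0.079704
1 − 0.085536 = 0.914464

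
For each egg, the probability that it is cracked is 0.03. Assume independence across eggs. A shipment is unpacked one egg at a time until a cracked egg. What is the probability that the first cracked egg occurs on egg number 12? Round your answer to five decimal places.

Geometric (trials to first success), p = 0.03.
P(Y = 12) = (1−p)^11 · p = 0.7153 · 0.03 = 0.0214590

0.02146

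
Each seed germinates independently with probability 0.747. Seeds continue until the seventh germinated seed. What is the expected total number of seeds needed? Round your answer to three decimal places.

Y = total seeds until the seventh success; negative binomial with r=7, p=0.747.
E[Y] = r / p = 7 / 0.747 = 9.37082

9.371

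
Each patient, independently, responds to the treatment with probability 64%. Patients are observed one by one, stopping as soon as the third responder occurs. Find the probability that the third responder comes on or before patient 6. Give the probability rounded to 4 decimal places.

0.8714

Finishing within 6 patients ⇔ at least 3 successes in the first 6. With X ~ Binomial(6, 0.64), P(Y ≤ 6) = 1 − P(X ≤ 2).
  k=0: C(6,0)·0.64^0·0.36^6 = 0.002177
  k=1: C(6,1)·0.64^1·0.36^5 = 0.023219
  k=2: C(6,2)·0.64^2·0.36^4 = 0.103196
1 − 0.128591 = 0.871409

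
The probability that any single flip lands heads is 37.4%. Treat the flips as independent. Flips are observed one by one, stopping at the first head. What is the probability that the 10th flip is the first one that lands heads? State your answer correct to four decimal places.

0.0055

Geometric (trials to first success), p = 0.374.
P(Y = 10) = (1−p)^9 · p = 0.014763 · 0.374 = 0.005521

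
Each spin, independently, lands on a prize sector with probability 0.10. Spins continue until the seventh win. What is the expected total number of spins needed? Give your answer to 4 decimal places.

Y = total spins until the seventh success; negative binomial with r=7, p=0.10.
E[Y] = r / p = 7 / 0.10 = 70.000000

70.0000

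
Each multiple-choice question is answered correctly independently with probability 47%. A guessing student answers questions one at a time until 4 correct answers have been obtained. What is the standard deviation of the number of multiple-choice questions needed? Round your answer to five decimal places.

3.09792

Y = total multiple-choice questions until the fourth success; negative binomial with r=4, p=0.47.
SD(Y) = √[r(1−p)/p²] = √(9.5971028) = 3.0979191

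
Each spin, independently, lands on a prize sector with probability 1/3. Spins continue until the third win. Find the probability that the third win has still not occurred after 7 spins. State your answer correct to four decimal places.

0.5706

Needing more than 7 spins ⇔ fewer than 3 successes in the first 7. With X ~ Binomial(7, 0.333333), P(Y > 7) = P(X ≤ 2).
  k=0: C(7,0)·0.333333^0·0.666667^7 = 0.058528
  k=1: C(7,1)·0.333333^1·0.666667^6 = 0.204847
  k=2: C(7,2)·0.333333^2·0.666667^5 = 0.307270
P(X ≤ 2) = 0.570645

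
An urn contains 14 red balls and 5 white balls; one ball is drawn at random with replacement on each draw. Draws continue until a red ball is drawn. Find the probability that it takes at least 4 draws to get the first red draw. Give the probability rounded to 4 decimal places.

Y = number of draws to the first success; geometric, p = 0.736842.
P(Y > 3) = P(first 3 all fail) = (1−p)^3 = 0.018224

0.0182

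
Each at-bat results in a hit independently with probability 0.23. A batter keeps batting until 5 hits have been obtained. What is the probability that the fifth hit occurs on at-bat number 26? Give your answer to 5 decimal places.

0.03365

Y = trial on which the fifth success occurs; negative binomial, r=5, p=0.23.
P(Y=26) = C(25,4) · p^5 · (1−p)^21
= 12650 · 0.00064363 · 0.0041334 = 0.0336539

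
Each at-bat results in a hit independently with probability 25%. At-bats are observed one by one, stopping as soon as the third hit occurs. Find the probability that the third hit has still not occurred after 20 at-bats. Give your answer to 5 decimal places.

Needing more than 20 at-bats ⇔ fewer than 3 successes in the first 20. With X ~ Binomial(20, 0.25), P(Y > 20) = P(X ≤ 2).
  k=0: C(20,0)·0.25^0·0.75^20 = 0.0031712
  k=1: C(20,1)·0.25^1·0.75^19 = 0.0211414
  k=2: C(20,2)·0.25^2·0.75^18 = 0.0669478
P(X ≤ 2) = 0.0912604

0.09126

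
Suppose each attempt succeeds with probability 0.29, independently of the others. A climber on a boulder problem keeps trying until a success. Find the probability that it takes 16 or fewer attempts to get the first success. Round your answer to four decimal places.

0.9958

Y = number of attempts to the first success; geometric, p = 0.29.
P(Y ≤ 16) = 1 − (1−p)^16 = 1 − 0.004170 = 0.995830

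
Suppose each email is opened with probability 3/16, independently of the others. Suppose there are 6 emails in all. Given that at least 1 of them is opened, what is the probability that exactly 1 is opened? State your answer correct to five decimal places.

0.55925

X ~ Binomial(6, 0.1875). Want P(X=1 | X≥1) = P(X=1) / P(X≥1).
P(X=1) = C(6,1)·0.1875^1·0.8125^5 = 0.3983542
P(X≥1) = 1 − 0.2877002 = 0.7122998
Ratio = 0.3983542 / 0.7122998 = 0.5592507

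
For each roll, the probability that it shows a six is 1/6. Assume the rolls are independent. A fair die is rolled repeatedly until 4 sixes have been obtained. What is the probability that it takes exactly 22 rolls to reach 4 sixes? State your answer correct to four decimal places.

Y = trial on which the fourth success occurs; negative binomial, r=4, p=0.166667.
P(Y=22) = C(21,3) · p^4 · (1−p)^18
= 1330 · 0.0007716 · 0.037561 = 0.038546

0.0385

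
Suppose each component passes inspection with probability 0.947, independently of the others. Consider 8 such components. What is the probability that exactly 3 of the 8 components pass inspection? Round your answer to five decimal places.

0.00002

X ~ Binomial(n=8, p=0.947).
P(X=3) = C(8,3) · p^3 · (1−p)^5
= 56 · 0.84928 · 4.182e-07 = 0.0000199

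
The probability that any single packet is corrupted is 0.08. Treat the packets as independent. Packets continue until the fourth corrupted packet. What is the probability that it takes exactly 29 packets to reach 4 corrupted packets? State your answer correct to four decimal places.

0.0167

Y = trial on which the fourth success occurs; negative binomial, r=4, p=0.08.
P(Y=29) = C(28,3) · p^4 · (1−p)^25
= 3276 · 4.096e-05 · 0.12436 = 0.016688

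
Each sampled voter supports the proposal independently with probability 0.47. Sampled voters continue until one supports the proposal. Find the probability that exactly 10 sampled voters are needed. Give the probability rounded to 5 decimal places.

0.00155

Geometric (trials to first success), p = 0.47.
P(Y = 10) = (1−p)^9 · p = 0.0032998 · 0.47 = 0.0015509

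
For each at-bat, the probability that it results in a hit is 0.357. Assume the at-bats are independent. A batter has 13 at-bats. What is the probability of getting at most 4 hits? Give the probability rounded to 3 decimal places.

0.479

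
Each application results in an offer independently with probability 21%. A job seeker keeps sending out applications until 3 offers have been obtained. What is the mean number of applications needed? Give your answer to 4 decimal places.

14.2857

Y = total applications until the third success; negative binomial with r=3, p=0.21.
E[Y] = r / p = 3 / 0.21 = 14.285714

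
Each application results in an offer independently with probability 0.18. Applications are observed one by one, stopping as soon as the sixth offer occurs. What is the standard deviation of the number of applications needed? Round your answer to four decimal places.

Y = total applications until the sixth success; negative binomial with r=6, p=0.18.
SD(Y) = √[r(1−p)/p²] = √(151.851852) = 12.322818

12.3228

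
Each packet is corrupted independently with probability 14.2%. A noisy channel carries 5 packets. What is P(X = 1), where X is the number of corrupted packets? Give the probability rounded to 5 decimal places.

0.38478

X ~ Binomial(n=5, p=0.142).
P(X=1) = C(5,1) · p^1 · (1−p)^4
= 5 · 0.142 · 0.54194 = 0.3847756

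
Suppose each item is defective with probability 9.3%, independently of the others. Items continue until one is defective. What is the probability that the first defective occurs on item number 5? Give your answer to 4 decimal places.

0.0629

Geometric (trials to first success), p = 0.093.
P(Y = 5) = (1−p)^4 · p = 0.67675 · 0.093 = 0.062938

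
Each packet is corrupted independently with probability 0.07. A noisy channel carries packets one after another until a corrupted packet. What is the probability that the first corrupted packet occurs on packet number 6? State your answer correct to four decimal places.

0.0487

Geometric (trials to first success), p = 0.07.
P(Y = 6) = (1−p)^5 · p = 0.69569 · 0.07 = 0.048698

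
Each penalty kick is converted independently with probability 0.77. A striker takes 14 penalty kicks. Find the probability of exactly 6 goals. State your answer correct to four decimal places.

0.0049

X ~ Binomial(n=14, p=0.77).
P(X=6) = C(14,6) · p^6 · (1−p)^8
= 3003 · 0.20842 · 7.8311e-06 = 0.004901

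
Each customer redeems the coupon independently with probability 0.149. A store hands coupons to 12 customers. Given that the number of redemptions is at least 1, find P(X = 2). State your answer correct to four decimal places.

X ~ Binomial(12, 0.149). Want P(X=2 | X≥1) = P(X=2) / P(X≥1).
P(X=2) = C(12,2)·0.149^2·0.851^10 = 0.291885
P(X≥1) = 1 − 0.144263 = 0.855737
Ratio = 0.291885 / 0.855737 = 0.341092

0.3411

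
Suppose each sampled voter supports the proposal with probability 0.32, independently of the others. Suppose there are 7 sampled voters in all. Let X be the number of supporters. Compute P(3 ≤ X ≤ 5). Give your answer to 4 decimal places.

X ~ Binomial(7, 0.32); P(3 ≤ X ≤ 5) = Σ C(7,k) p^k (1−p)^(7−k) over k:
  k=3: C(7,3)·0.32^3·0.68^4 = 0.245219
  k=4: C(7,4)·0.32^4·0.68^3 = 0.115397
  k=5: C(7,5)·0.32^5·0.68^2 = 0.032583
Total = 0.393198

0.3932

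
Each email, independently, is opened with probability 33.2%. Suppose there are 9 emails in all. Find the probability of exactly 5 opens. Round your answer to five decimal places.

X ~ Binomial(n=9, p=0.332).
P(X=5) = C(9,5) · p^5 · (1−p)^4
= 126 · 0.0040336 · 0.19912 = 0.1011968

0.10120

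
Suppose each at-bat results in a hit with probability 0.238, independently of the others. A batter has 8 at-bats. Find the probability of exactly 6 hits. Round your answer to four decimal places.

0.0030

X ~ Binomial(n=8, p=0.238).
P(X=6) = C(8,6) · p^6 · (1−p)^2
= 28 · 0.00018174 · 0.58064 = 0.002955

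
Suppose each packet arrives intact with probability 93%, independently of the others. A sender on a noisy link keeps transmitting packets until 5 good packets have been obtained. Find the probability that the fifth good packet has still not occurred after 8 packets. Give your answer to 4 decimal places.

0.0013

Needing more than 8 packets ⇔ fewer than 5 successes in the first 8. With X ~ Binomial(8, 0.93), P(Y > 8) = P(X ≤ 4).
  k=0: C(8,0)·0.93^0·0.07^8 = 0.000000
  k=1: C(8,1)·0.93^1·0.07^7 = 0.000000
  k=2: C(8,2)·0.93^2·0.07^6 = 0.000003
  k=3: C(8,3)·0.93^3·0.07^5 = 0.000076
  k=4: C(8,4)·0.93^4·0.07^4 = 0.001257
P(X ≤ 4) = 0.001336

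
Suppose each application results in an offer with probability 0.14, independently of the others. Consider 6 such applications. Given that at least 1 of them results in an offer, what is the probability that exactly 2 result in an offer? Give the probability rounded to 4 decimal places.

X ~ Binomial(6, 0.14). Want P(X=2 | X≥1) = P(X=2) / P(X≥1).
P(X=2) = C(6,2)·0.14^2·0.86^4 = 0.160820
P(X≥1) = 1 − 0.404567 = 0.595433
Ratio = 0.160820 / 0.595433 = 0.270090

0.2701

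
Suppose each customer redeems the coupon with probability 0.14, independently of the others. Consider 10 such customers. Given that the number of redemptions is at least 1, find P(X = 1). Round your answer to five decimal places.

0.46264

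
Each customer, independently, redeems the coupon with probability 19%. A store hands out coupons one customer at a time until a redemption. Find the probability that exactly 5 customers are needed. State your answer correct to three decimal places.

0.082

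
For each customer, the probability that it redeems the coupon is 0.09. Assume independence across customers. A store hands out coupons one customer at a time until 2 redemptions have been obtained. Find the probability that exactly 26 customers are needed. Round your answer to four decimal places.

0.0211

Y = trial on which the second success occurs; negative binomial, r=2, p=0.09.
P(Y=26) = C(25,1) · p^2 · (1−p)^24
= 25 · 0.0081 · 0.10399 = 0.021058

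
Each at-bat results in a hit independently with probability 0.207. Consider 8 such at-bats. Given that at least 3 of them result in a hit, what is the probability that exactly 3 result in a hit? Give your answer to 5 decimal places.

0.71225

X ~ Binomial(8, 0.207). Want P(X=3 | X≥3) = P(X=3) / P(X≥3).
P(X=3) = C(8,3)·0.207^3·0.793^5 = 0.1557632
P(X≥3) = 1 − 0.1563815 − 0.3265673 − 0.2983581 = 0.2186931
Ratio = 0.1557632 / 0.2186931 = 0.7122459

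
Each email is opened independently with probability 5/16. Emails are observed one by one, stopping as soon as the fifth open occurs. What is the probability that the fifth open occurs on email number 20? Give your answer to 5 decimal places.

Y = trial on which the fifth success occurs; negative binomial, r=5, p=0.3125.
P(Y=20) = C(19,4) · p^5 · (1−p)^15
= 3876 · 0.0029802 · 0.0036232 = 0.0418528

0.04185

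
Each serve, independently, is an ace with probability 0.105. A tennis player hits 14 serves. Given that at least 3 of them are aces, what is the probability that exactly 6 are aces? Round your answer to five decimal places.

X ~ Binomial(14, 0.105). Want P(X=6 | X≥3) = P(X=6) / P(X≥3).
P(X=6) = C(14,6)·0.105^6·0.895^8 = 0.0016568
P(X≥3) = 1 − 0.2116033 − 0.3475496 − 0.2650308 = 0.1758162
Ratio = 0.0016568 / 0.1758162 = 0.0094236

0.00942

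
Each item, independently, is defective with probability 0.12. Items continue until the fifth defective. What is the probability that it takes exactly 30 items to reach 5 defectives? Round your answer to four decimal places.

Y = trial on which the fifth success occurs; negative binomial, r=5, p=0.12.
P(Y=30) = C(29,4) · p^5 · (1−p)^25
= 23751 · 2.4883e-05 · 0.040932 = 0.024191

0.0242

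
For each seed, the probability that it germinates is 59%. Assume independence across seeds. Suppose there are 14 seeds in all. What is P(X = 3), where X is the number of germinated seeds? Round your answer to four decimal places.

X ~ Binomial(n=14, p=0.59).
P(X=3) = C(14,3) · p^3 · (1−p)^11
= 364 · 0.20538 · 5.5033e-05 = 0.004114

0.0041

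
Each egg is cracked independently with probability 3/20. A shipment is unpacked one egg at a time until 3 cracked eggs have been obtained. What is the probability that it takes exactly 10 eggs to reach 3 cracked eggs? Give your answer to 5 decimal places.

Y = trial on which the third success occurs; negative binomial, r=3, p=0.15.
P(Y=10) = C(9,2) · p^3 · (1−p)^7
= 36 · 0.003375 · 0.32058 = 0.0389501

0.03895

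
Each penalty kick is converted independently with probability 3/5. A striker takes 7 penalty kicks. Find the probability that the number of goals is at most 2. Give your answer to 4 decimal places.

0.0963

X ~ Binomial(7, 0.60); P(X ≤ 2) = Σ C(7,k) p^k (1−p)^(7−k) over k:
  k=0: C(7,0)·0.60^0·0.40^7 = 0.001638
  k=1: C(7,1)·0.60^1·0.40^6 = 0.017203
  k=2: C(7,2)·0.60^2·0.40^5 = 0.077414
Total = 0.096256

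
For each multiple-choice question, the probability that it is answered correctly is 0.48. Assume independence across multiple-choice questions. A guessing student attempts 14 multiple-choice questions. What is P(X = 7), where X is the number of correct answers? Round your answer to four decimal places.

X ~ Binomial(n=14, p=0.48).
P(X=7) = C(14,7) · p^7 · (1−p)^7
= 3432 · 0.0058707 · 0.010281 = 0.207138

0.2071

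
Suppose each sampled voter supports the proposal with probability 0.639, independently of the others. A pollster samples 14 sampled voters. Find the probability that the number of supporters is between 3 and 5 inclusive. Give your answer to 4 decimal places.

X ~ Binomial(14, 0.639); P(3 ≤ X ≤ 5) = Σ C(14,k) p^k (1−p)^(14−k) over k:
  k=3: C(14,3)·0.639^3·0.361^11 = 0.001289
  k=4: C(14,4)·0.639^4·0.361^10 = 0.006273
  k=5: C(14,5)·0.639^5·0.361^9 = 0.022209
Total = 0.029772

0.0298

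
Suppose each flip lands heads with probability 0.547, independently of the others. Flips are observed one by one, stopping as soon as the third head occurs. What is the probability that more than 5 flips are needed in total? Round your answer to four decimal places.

Needing more than 5 flips ⇔ fewer than 3 successes in the first 5. With X ~ Binomial(5, 0.547), P(Y > 5) = P(X ≤ 2).
  k=0: C(5,0)·0.547^0·0.453^5 = 0.019076
  k=1: C(5,1)·0.547^1·0.453^4 = 0.115173
  k=2: C(5,2)·0.547^2·0.453^3 = 0.278144
P(X ≤ 2) = 0.412393

0.4124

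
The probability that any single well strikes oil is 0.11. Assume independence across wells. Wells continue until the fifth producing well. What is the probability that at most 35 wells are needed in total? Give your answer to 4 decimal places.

Finishing within 35 wells ⇔ at least 5 successes in the first 35. With X ~ Binomial(35, 0.11), P(Y ≤ 35) = 1 − P(X ≤ 4).
  k=0: C(35,0)·0.11^0·0.89^35 = 0.016930
  k=1: C(35,1)·0.11^1·0.89^34 = 0.073235
  k=2: C(35,2)·0.11^2·0.89^33 = 0.153877
  k=3: C(35,3)·0.11^3·0.89^32 = 0.209203
  k=4: C(35,4)·0.11^4·0.89^31 = 0.206852
1 − 0.660097 = 0.339903

0.3399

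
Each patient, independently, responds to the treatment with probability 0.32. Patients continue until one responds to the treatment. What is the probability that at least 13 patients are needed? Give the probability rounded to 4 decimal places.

0.0098

Y = number of patients to the first success; geometric, p = 0.32.
P(Y > 12) = P(first 12 all fail) = (1−p)^12 = 0.009775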